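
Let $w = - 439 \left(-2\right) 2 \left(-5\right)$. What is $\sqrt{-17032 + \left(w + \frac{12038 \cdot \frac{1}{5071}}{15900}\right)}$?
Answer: $\frac{i \sqrt{1678043147559898218}}{8062890} \approx 160.66 i$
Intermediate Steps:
$w = -8780$ ($w = - 439 \left(\left(-4\right) \left(-5\right)\right) = \left(-439\right) 20 = -8780$)
$\sqrt{-17032 + \left(w + \frac{12038 \cdot \frac{1}{5071}}{15900}\right)} = \sqrt{-17032 - \left(8780 - \frac{12038 \cdot \frac{1}{5071}}{15900}\right)} = \sqrt{-17032 - \left(8780 - 12038 \cdot \frac{1}{5071} \cdot \frac{1}{15900}\right)} = \sqrt{-17032 + \left(-8780 + \frac{12038}{5071} \cdot \frac{1}{15900}\right)} = \sqrt{-17032 + \left(-8780 + \frac{6019}{40314450}\right)} = \sqrt{-17032 - \frac{353960864981}{40314450}} = \sqrt{- \frac{1040596577381}{40314450}} = \frac{i \sqrt{1678043147559898218}}{8062890}$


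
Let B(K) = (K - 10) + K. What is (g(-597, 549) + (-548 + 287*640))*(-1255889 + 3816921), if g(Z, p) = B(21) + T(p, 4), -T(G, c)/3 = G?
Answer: 464870845544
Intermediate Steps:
B(K) = -10 + 2*K (B(K) = (-10 + K) + K = -10 + 2*K)
T(G, c) = -3*G
g(Z, p) = 32 - 3*p (g(Z, p) = (-10 + 2*21) - 3*p = (-10 + 42) - 3*p = 32 - 3*p)
(g(-597, 549) + (-548 + 287*640))*(-1255889 + 3816921) = ((32 - 3*549) + (-548 + 287*640))*(-1255889 + 3816921) = ((32 - 1647) + (-548 + 183680))*2561032 = (-1615 + 183132)*2561032 = 181517*2561032 = 464870845544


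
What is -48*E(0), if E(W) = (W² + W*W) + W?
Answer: 0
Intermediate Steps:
E(W) = W + 2*W² (E(W) = (W² + W²) + W = 2*W² + W = W + 2*W²)
-48*E(0) = -0*(1 + 2*0) = -0*(1 + 0) = -0 = -48*0 = 0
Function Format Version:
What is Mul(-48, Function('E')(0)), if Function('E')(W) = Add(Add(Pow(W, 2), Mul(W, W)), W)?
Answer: 0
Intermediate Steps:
Function('E')(W) = Add(W, Mul(2, Pow(W, 2))) (Function('E')(W) = Add(Add(Pow(W, 2), Pow(W, 2)), W) = Add(Mul(2, Pow(W, 2)), W) = Add(W, Mul(2, Pow(W, 2))))
Mul(-48, Function('E')(0)) = Mul(-48, Mul(0, Add(1, Mul(2, 0)))) = Mul(-48, Mul(0, Add(1, 0))) = Mul(-48, Mul(0, 1)) = Mul(-48, 0) = 0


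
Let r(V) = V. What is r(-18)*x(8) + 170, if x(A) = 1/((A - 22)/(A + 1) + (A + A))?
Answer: 10969/65 ≈ 168.75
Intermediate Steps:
x(A) = 1/(2*A + (-22 + A)/(1 + A)) (x(A) = 1/((-22 + A)/(1 + A) + 2*A) = 1/(2*A + (-22 + A)/(1 + A)))
r(-18)*x(8) + 170 = -18*(1 + 8)/(-22 + 2*8² + 3*8) + 170 = -18*9/(-22 + 2*64 + 24) + 170 = -18*9/(-22 + 128 + 24) + 170 = -18*9/130 + 170 = -81/65 + 170 = 10969/65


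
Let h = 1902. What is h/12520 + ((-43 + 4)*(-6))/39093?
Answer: 12880761/81574060 ≈ 0.15790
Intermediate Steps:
h/12520 + ((-43 + 4)*(-6))/39093 = 1902/12520 + ((-43 + 4)*(-6))/39093 = 1902*(1/12520) - 39*(-6)*(1/39093) = 951/6260 + 234*(1/39093) = 951/6260 + 78/13031 = 12880761/81574060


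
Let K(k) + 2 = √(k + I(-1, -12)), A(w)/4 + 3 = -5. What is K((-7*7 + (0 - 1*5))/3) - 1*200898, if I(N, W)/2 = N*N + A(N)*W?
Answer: -200900 + 4*√47 ≈ -2.0087e+5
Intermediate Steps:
A(w) = -32 (A(w) = -12 + 4*(-5) = -12 - 20 = -32)
I(N, W) = -64*W + 2*N² (I(N, W) = 2*(N*N - 32*W) = 2*(N² - 32*W) = -64*W + 2*N²)
K(k) = -2 + √(770 + k) (K(k) = -2 + √(k + (-64*(-12) + 2*(-1)²)) = -2 + √(k + (768 + 2*1)) = -2 + √(k + (768 + 2)) = -2 + √(k + 770) = -2 + √(770 + k))
K((-7*7 + (0 - 1*5))/3) - 1*200898 = (-2 + √(770 + (-7*7 + (0 - 1*5))/3)) - 1*200898 = (-2 + √(770 + (-49 + (0 - 5))*(⅓))) - 200898 = (-2 + √(770 + (-49 - 5)*(⅓))) - 200898 = (-2 + √(770 - 54*⅓)) - 200898 = (-2 + √(770 - 18)) - 200898 = (-2 + √752) - 200898 = (-2 + 4*√47) - 200898 = -200900 + 4*√47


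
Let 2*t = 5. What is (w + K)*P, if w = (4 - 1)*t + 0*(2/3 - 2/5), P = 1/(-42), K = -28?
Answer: 41/84 ≈ 0.48810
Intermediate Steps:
t = 5/2 (t = (½)*5 = 5/2 ≈ 2.5000)
P = -1/42 ≈ -0.023810
w = 15/2 (w = (4 - 1)*(5/2) + 0*(2/3 - 2/5) = 3*(5/2) + 0*(2*(⅓) - 2*⅕) = 15/2 + 0*(⅔ - ⅖) = 15/2 + 0*(4/15) = 15/2 + 0 = 15/2 ≈ 7.5000)
(w + K)*P = (15/2 - 28)*(-1/42) = -41/2*(-1/42) = 41/84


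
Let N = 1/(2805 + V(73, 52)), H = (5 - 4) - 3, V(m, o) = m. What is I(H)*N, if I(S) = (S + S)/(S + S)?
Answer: 1/2878 ≈ 0.00034746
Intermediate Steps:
H = -2 (H = 1 - 3 = -2)
N = 1/2878 (N = 1/(2805 + 73) = 1/2878 ≈ 0.00034746)
I(S) = 1 (I(S) = (2*S)/((2*S)) = (2*S)*(1/(2*S)) = 1)
I(H)*N = 1*(1/2878) = 1/2878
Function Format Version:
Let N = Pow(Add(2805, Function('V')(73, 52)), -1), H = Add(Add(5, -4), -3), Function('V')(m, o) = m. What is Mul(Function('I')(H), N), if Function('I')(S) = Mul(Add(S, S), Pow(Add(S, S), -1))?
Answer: Rational(1, 2878) ≈ 0.00034746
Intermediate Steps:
H = -2 (H = Add(1, -3) = -2)
N = Rational(1, 2878) (N = Pow(Add(2805, 73), -1) = Pow(2878, -1) = Rational(1, 2878) ≈ 0.00034746)
Function('I')(S) = 1 (Function('I')(S) = Mul(Mul(2, S), Pow(Mul(2, S), -1)) = Mul(Mul(2, S), Mul(Rational(1, 2), Pow(S, -1))) = 1)
Mul(Function('I')(H), N) = Mul(1, Rational(1, 2878)) = Rational(1, 2878)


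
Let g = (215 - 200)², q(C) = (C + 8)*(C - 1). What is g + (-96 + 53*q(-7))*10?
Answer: -4975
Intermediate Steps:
q(C) = (-1 + C)*(8 + C) (q(C) = (8 + C)*(-1 + C) = (-1 + C)*(8 + C))
g = 225 (g = 15² = 225)
g + (-96 + 53*q(-7))*10 = 225 + (-96 + 53*(-8 + (-7)² + 7*(-7)))*10 = 225 + (-96 + 53*(-8 + 49 - 49))*10 = 225 + (-96 + 53*(-8))*10 = 225 + (-96 - 424)*10 = 225 - 520*10 = 225 - 5200 = -4975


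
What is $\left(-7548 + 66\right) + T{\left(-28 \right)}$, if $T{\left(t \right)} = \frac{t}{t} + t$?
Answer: $-7509$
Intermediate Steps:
$T{\left(t \right)} = 1 + t$
$\left(-7548 + 66\right) + T{\left(-28 \right)} = \left(-7548 + 66\right) + \left(1 - 28\right) = -7482 - 27 = -7509$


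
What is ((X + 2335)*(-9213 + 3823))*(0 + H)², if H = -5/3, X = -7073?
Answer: 638445500/9 ≈ 7.0938e+7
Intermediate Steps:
H = -5/3 (H = -5*⅓ = -5/3 ≈ -1.6667)
((X + 2335)*(-9213 + 3823))*(0 + H)² = ((-7073 + 2335)*(-9213 + 3823))*(0 - 5/3)² = (-4738*(-5390))*(-5/3)² = 25537820*(25/9) = 638445500/9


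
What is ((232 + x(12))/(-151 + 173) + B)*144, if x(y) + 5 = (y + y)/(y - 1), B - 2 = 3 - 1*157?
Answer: -2466936/121 ≈ -20388.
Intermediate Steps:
B = -152 (B = 2 + (3 - 1*157) = 2 + (3 - 157) = 2 - 154 = -152)
x(y) = -5 + 2*y/(-1 + y) (x(y) = -5 + (y + y)/(y - 1) = -5 + (2*y)/(-1 + y) = -5 + 2*y/(-1 + y))
((232 + x(12))/(-151 + 173) + B)*144 = ((232 + (5 - 3*12)/(-1 + 12))/(-151 + 173) - 152)*144 = ((232 + (5 - 36)/11)/22 - 152)*144 = ((232 + (1/11)*(-31))*(1/22) - 152)*144 = ((232 - 31/11)*(1/22) - 152)*144 = ((2521/11)*(1/22) - 152)*144 = (2521/242 - 152)*144 = -34263/242*144 = -2466936/121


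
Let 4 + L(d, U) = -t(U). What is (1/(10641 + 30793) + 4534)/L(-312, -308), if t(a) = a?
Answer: 187861757/12595936 ≈ 14.914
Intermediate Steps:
L(d, U) = -4 - U
(1/(10641 + 30793) + 4534)/L(-312, -308) = (1/(10641 + 30793) + 4534)/(-4 - 1*(-308)) = (1/41434 + 4534)/(-4 + 308) = (1/41434 + 4534)/304 = (187861757/41434)*(1/304) = 187861757/12595936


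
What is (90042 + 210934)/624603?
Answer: 300976/624603 ≈ 0.48187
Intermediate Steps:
(90042 + 210934)/624603 = 300976*(1/624603) = 300976/624603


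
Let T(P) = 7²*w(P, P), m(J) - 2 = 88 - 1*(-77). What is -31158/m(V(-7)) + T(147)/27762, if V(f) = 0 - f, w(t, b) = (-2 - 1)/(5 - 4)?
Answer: -41192045/220774 ≈ -186.58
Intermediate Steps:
w(t, b) = -3 (w(t, b) = -3/1 = -3*1 = -3)
V(f) = -f
m(J) = 167 (m(J) = 2 + (88 - 1*(-77)) = 2 + (88 + 77) = 2 + 165 = 167)
T(P) = -147 (T(P) = 7²*(-3) = 49*(-3) = -147)
-31158/m(V(-7)) + T(147)/27762 = -31158/167 - 147/27762 = -31158*1/167 - 147*1/27762 = -31158/167 - 7/1322 = -41192045/220774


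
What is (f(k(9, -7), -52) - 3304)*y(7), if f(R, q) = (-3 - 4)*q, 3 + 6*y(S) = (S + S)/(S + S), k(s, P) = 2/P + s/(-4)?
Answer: 980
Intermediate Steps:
k(s, P) = 2/P - s/4 (k(s, P) = 2/P + s*(-¼) = 2/P - s/4)
y(S) = -⅓ (y(S) = -½ + ((S + S)/(S + S))/6 = -½ + ((2*S)/((2*S)))/6 = -½ + ((2*S)*(1/(2*S)))/6 = -½ + (⅙)*1 = -½ + ⅙ = -⅓)
f(R, q) = -7*q
(f(k(9, -7), -52) - 3304)*y(7) = (-7*(-52) - 3304)*(-⅓) = (364 - 3304)*(-⅓) = -2940*(-⅓) = 980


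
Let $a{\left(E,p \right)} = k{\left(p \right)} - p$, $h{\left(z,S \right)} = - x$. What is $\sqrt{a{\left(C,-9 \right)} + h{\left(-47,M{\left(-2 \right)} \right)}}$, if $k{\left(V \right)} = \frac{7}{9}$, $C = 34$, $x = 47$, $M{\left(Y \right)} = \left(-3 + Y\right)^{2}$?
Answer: $\frac{i \sqrt{335}}{3} \approx 6.101 i$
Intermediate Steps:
$h{\left(z,S \right)} = -47$ ($h{\left(z,S \right)} = \left(-1\right) 47 = -47$)
$k{\left(V \right)} = \frac{7}{9}$ ($k{\left(V \right)} = 7 \cdot \frac{1}{9} = \frac{7}{9}$)
$a{\left(E,p \right)} = \frac{7}{9} - p$
$\sqrt{a{\left(C,-9 \right)} + h{\left(-47,M{\left(-2 \right)} \right)}} = \sqrt{\left(\frac{7}{9} - -9\right) - 47} = \sqrt{\left(\frac{7}{9} + 9\right) - 47} = \sqrt{\frac{88}{9} - 47} = \sqrt{- \frac{335}{9}} = \frac{i \sqrt{335}}{3}$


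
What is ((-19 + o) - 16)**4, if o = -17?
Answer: 7311616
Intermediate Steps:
((-19 + o) - 16)**4 = ((-19 - 17) - 16)**4 = (-36 - 16)**4 = (-52)**4 = 7311616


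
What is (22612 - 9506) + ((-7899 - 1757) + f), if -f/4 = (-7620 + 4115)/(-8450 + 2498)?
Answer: 5130095/1488 ≈ 3447.6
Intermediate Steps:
f = -3505/1488 (f = -4*(-7620 + 4115)/(-8450 + 2498) = -(-14020)/(-5952) = -(-14020)*(-1)/5952 = -4*3505/5952 = -3505/1488 ≈ -2.3555)
(22612 - 9506) + ((-7899 - 1757) + f) = (22612 - 9506) + ((-7899 - 1757) - 3505/1488) = 13106 + (-9656 - 3505/1488) = 13106 - 14371633/1488 = 5130095/1488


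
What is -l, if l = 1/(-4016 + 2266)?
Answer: 1/1750 ≈ 0.00057143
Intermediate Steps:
l = -1/1750 (l = 1/(-1750) = -1/1750 ≈ -0.00057143)
-l = -1*(-1/1750) = 1/1750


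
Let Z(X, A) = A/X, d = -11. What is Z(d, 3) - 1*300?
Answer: -3303/11 ≈ -300.27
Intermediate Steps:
Z(d, 3) - 1*300 = 3/(-11) - 1*300 = 3*(-1/11) - 300 = -3/11 - 300 = -3303/11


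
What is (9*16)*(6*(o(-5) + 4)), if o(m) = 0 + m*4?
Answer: -13824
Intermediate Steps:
o(m) = 4*m (o(m) = 0 + 4*m = 4*m)
(9*16)*(6*(o(-5) + 4)) = (9*16)*(6*(4*(-5) + 4)) = 144*(6*(-20 + 4)) = 144*(6*(-16)) = 144*(-96) = -13824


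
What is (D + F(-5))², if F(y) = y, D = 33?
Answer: 784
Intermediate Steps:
(D + F(-5))² = (33 - 5)² = 28² = 784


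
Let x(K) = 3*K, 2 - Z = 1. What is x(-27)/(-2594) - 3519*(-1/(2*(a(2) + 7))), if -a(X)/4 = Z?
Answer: 760731/1297 ≈ 586.53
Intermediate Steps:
Z = 1 (Z = 2 - 1*1 = 2 - 1 = 1)
a(X) = -4 (a(X) = -4*1 = -4)
x(-27)/(-2594) - 3519*(-1/(2*(a(2) + 7))) = (3*(-27))/(-2594) - 3519*(-1/(2*(-4 + 7))) = -81*(-1/2594) - 3519/((-2*3)) = 81/2594 - 3519/(-6) = 81/2594 - 3519*(-⅙) = 81/2594 + 1173/2 = 760731/1297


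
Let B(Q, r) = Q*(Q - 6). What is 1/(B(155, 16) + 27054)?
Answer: 1/50149 ≈ 1.9941e-5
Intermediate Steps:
B(Q, r) = Q*(-6 + Q)
1/(B(155, 16) + 27054) = 1/(155*(-6 + 155) + 27054) = 1/(155*149 + 27054) = 1/(23095 + 27054) = 1/50149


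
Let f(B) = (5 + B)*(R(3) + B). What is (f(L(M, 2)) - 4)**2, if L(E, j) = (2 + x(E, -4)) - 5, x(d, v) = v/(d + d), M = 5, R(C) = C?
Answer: 13456/625 ≈ 21.530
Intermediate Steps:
x(d, v) = v/(2*d) (x(d, v) = v/((2*d)) = v*(1/(2*d)) = v/(2*d))
L(E, j) = -3 - 2/E (L(E, j) = (2 + (1/2)*(-4)/E) - 5 = (2 - 2/E) - 5 = -3 - 2/E)
f(B) = (3 + B)*(5 + B) (f(B) = (5 + B)*(3 + B) = (3 + B)*(5 + B))
(f(L(M, 2)) - 4)**2 = ((15 + (-3 - 2/5)**2 + 8*(-3 - 2/5)) - 4)**2 = ((15 + (-17/5)**2 + 8*(-17/5)) - 4)**2 = ((15 + 289/25 - 136/5) - 4)**2 = (-16/25 - 4)**2 = (-116/25)**2 = 13456/625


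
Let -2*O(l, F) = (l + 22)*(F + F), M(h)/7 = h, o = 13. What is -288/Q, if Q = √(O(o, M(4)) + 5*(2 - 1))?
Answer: 96*I*√39/65 ≈ 9.2234*I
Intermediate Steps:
M(h) = 7*h
O(l, F) = -F*(22 + l) (O(l, F) = -(l + 22)*(F + F)/2 = -(22 + l)*2*F/2 = -F*(22 + l))
Q = 5*I*√39 (Q = √(-7*4*(22 + 13) + 5*(2 - 1)) = √(-1*28*35 + 5*1) = √(-980 + 5) = √(-975) = 5*I*√39 ≈ 31.225*I)
-288/Q = -288*(-I*√39/195) = -(-96)*I*√39/65 = 96*I*√39/65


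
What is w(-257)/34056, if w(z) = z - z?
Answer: 0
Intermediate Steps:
w(z) = 0
w(-257)/34056 = 0/34056 = 0*(1/34056) = 0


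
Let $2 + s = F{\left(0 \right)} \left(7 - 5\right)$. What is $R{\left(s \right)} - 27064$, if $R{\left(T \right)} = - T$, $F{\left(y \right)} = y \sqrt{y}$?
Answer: $-27062$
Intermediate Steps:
$F{\left(y \right)} = y^{\frac{3}{2}}$
$s = -2$ ($s = -2 + 0^{\frac{3}{2}} \left(7 - 5\right) = -2 + 0 \cdot 2 = -2 + 0 = -2$)
$R{\left(s \right)} - 27064 = \left(-1\right) \left(-2\right) - 27064 = 2 - 27064 = -27062$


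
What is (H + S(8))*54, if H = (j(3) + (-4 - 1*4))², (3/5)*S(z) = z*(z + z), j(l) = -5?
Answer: 20646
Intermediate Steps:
S(z) = 10*z²/3 (S(z) = 5*(z*(z + z))/3 = 5*(z*(2*z))/3 = 5*(2*z²)/3 = 10*z²/3)
H = 169 (H = (-5 + (-4 - 1*4))² = (-5 + (-4 - 4))² = (-5 - 8)² = (-13)² = 169)
(H + S(8))*54 = (169 + (10/3)*8²)*54 = (169 + (10/3)*64)*54 = (169 + 640/3)*54 = (1147/3)*54 = 20646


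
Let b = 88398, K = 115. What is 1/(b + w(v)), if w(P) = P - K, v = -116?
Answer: 1/88167 ≈ 1.1342e-5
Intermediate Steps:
w(P) = -115 + P (w(P) = P - 1*115 = P - 115 = -115 + P)
1/(b + w(v)) = 1/(88398 + (-115 - 116)) = 1/(88398 - 231) = 1/88167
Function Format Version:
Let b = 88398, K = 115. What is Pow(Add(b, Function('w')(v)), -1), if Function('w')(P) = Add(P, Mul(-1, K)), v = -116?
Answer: Rational(1, 88167) ≈ 1.1342e-5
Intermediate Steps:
Function('w')(P) = Add(-115, P) (Function('w')(P) = Add(P, Mul(-1, 115)) = Add(P, -115) = Add(-115, P))
Pow(Add(b, Function('w')(v)), -1) = Pow(Add(88398, Add(-115, -116)), -1) = Pow(Add(88398, -231), -1) = Pow(88167, -1) = Rational(1, 88167)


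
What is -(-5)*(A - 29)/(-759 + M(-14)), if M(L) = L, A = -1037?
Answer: 5330/773 ≈ 6.8952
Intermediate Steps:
-(-5)*(A - 29)/(-759 + M(-14)) = -(-5)*(-1037 - 29)/(-759 - 14) = -(-5)*(-1066/(-773)) = -(-5)*(-1066*(-1/773)) = -(-5)*1066/773 = -5*(-1066/773) = 5330/773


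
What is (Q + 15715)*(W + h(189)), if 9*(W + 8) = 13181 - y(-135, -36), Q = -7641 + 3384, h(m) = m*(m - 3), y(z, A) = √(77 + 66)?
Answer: 3775353710/9 - 11458*√143/9 ≈ 4.1947e+8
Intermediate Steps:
y(z, A) = √143
h(m) = m*(-3 + m)
Q = -4257
W = 13109/9 - √143/9 (W = -8 + (13181 - √143)/9 = -8 + (13181/9 - √143/9) = 13109/9 - √143/9 ≈ 1455.2)
(Q + 15715)*(W + h(189)) = (-4257 + 15715)*((13109/9 - √143/9) + 189*(-3 + 189)) = 11458*((13109/9 - √143/9) + 189*186) = 11458*((13109/9 - √143/9) + 35154) = 11458*(329495/9 - √143/9) = 3775353710/9 - 11458*√143/9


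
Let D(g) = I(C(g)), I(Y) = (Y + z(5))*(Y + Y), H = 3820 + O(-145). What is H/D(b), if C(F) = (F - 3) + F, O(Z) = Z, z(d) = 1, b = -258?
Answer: 175/25604 ≈ 0.0068349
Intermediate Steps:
C(F) = -3 + 2*F (C(F) = (-3 + F) + F = -3 + 2*F)
H = 3675 (H = 3820 - 145 = 3675)
I(Y) = 2*Y*(1 + Y) (I(Y) = (Y + 1)*(Y + Y) = (1 + Y)*(2*Y) = 2*Y*(1 + Y))
D(g) = 2*(-3 + 2*g)*(-2 + 2*g) (D(g) = 2*(-3 + 2*g)*(1 + (-3 + 2*g)) = 2*(-3 + 2*g)*(-2 + 2*g))
H/D(b) = 3675/((4*(-1 - 258)*(-3 + 2*(-258)))) = 3675/((4*(-259)*(-3 - 516))) = 3675/((4*(-259)*(-519))) = 3675/537684 = 3675*(1/537684) = 175/25604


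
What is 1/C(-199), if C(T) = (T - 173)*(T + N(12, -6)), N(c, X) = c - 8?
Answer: 1/72540 ≈ 1.3785e-5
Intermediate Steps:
N(c, X) = -8 + c
C(T) = (-173 + T)*(4 + T) (C(T) = (T - 173)*(T + (-8 + 12)) = (-173 + T)*(T + 4) = (-173 + T)*(4 + T))
1/C(-199) = 1/(-692 + (-199)² - 169*(-199)) = 1/(-692 + 39601 + 33631) = 1/72540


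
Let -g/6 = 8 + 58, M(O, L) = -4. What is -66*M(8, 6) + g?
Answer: -132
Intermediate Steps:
g = -396 (g = -6*(8 + 58) = -6*66 = -396)
-66*M(8, 6) + g = -66*(-4) - 396 = 264 - 396 = -132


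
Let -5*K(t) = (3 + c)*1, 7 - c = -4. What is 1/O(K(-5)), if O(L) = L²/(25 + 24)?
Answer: 25/4 ≈ 6.2500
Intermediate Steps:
c = 11 (c = 7 - 1*(-4) = 7 + 4 = 11)
K(t) = -14/5 (K(t) = -(3 + 11)/5 = -14/5)
O(L) = L²/49
1/O(K(-5)) = 1/((-14/5)²/49) = 1/((1/49)*(196/25)) = 1/(4/25) = 25/4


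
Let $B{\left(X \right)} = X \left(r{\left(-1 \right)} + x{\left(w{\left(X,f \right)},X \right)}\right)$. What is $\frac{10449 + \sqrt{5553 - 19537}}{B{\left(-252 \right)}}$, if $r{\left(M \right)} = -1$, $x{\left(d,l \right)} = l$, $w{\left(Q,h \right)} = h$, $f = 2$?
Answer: $\frac{1161}{7084} + \frac{i \sqrt{874}}{15939} \approx 0.16389 + 0.0018548 i$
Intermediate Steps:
$B{\left(X \right)} = X \left(-1 + X\right)$
$\frac{10449 + \sqrt{5553 - 19537}}{B{\left(-252 \right)}} = \frac{10449 + \sqrt{5553 - 19537}}{\left(-252\right) \left(-1 - 252\right)} = \frac{10449 + \sqrt{-13984}}{\left(-252\right) \left(-253\right)} = \frac{10449 + 4 i \sqrt{874}}{63756} = \left(10449 + 4 i \sqrt{874}\right) \frac{1}{63756} = \frac{1161}{7084} + \frac{i \sqrt{874}}{15939}$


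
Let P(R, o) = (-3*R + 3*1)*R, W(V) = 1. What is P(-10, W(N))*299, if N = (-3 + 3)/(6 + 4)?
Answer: -98670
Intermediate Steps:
N = 0 (N = 0/10 = 0*(⅒) = 0)
P(R, o) = R*(3 - 3*R) (P(R, o) = (-3*R + 3)*R = (3 - 3*R)*R = R*(3 - 3*R))
P(-10, W(N))*299 = (3*(-10)*(1 - 1*(-10)))*299 = (3*(-10)*(1 + 10))*299 = (3*(-10)*11)*299 = -330*299 = -98670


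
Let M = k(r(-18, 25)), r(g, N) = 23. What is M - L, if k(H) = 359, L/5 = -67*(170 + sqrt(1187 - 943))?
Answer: 57309 + 670*sqrt(61) ≈ 62542.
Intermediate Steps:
L = -56950 - 670*sqrt(61) (L = 5*(-67*(170 + sqrt(1187 - 943))) = 5*(-67*(170 + sqrt(244))) = 5*(-67*(170 + 2*sqrt(61))) = 5*(-11390 - 134*sqrt(61)) = -56950 - 670*sqrt(61) ≈ -62183.)
M = 359
M - L = 359 - (-56950 - 670*sqrt(61)) = 359 + (56950 + 670*sqrt(61)) = 57309 + 670*sqrt(61)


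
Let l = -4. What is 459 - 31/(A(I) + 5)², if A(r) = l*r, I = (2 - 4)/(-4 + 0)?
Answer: 4100/9 ≈ 455.56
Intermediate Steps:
I = ½ (I = -2/(-4) = -2*(-¼) = ½ ≈ 0.50000)
A(r) = -4*r
459 - 31/(A(I) + 5)² = 459 - 31/(-4*½ + 5)² = 459 - 31/(-2 + 5)² = 459 - 31/(3²) = 459 - 31/9 = 4100/9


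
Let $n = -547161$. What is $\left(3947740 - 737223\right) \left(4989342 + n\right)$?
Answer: $14261697617577$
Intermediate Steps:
$\left(3947740 - 737223\right) \left(4989342 + n\right) = \left(3947740 - 737223\right) \left(4989342 - 547161\right) = 3210517 \cdot 4442181 = 14261697617577$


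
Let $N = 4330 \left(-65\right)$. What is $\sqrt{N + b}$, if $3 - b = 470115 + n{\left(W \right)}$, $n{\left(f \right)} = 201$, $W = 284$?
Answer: $i \sqrt{751763} \approx 867.04 i$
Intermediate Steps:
$b = -470313$ ($b = 3 - \left(470115 + 201\right) = 3 - 470316 = -470313$)
$N = -281450$
$\sqrt{N + b} = \sqrt{-281450 - 470313} = \sqrt{-751763} = i \sqrt{751763}$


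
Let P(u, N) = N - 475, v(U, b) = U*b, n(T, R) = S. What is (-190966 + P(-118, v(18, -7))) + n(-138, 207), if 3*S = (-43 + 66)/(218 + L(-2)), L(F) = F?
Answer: -124135393/648 ≈ -1.9157e+5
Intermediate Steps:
S = 23/648 (S = ((-43 + 66)/(218 - 2))/3 = (23/216)/3 = (23*(1/216))/3 = (1/3)*(23/216) = 23/648 ≈ 0.035494)
n(T, R) = 23/648
P(u, N) = -475 + N
(-190966 + P(-118, v(18, -7))) + n(-138, 207) = (-190966 + (-475 + 18*(-7))) + 23/648 = (-190966 + (-475 - 126)) + 23/648 = (-190966 - 601) + 23/648 = -191567 + 23/648 = -124135393/648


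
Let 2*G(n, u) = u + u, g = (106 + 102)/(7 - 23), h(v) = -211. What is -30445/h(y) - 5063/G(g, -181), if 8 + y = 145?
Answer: 6578838/38191 ≈ 172.26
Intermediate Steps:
y = 137 (y = -8 + 145 = 137)
g = -13 (g = 208/(-16) = 208*(-1/16) = -13)
G(n, u) = u (G(n, u) = (u + u)/2 = (2*u)/2 = u)
-30445/h(y) - 5063/G(g, -181) = -30445/(-211) - 5063/(-181) = -30445*(-1/211) - 5063*(-1/181) = 30445/211 + 5063/181 = 6578838/38191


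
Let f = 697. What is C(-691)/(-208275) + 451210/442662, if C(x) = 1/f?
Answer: 3638950344116/3570011852825 ≈ 1.0193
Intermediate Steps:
C(x) = 1/697
C(-691)/(-208275) + 451210/442662 = (1/697)/(-208275) + 451210/442662 = (1/697)*(-1/208275) + 451210*(1/442662) = -1/145167675 + 225605/221331 = 3638950344116/3570011852825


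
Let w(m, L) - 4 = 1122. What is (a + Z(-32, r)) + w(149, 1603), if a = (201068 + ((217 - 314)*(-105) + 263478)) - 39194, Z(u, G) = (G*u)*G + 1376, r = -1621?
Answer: -83646473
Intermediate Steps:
Z(u, G) = 1376 + u*G² (Z(u, G) = u*G² + 1376 = 1376 + u*G²)
w(m, L) = 1126 (w(m, L) = 4 + 1122 = 1126)
a = 435537 (a = (201068 + (-97*(-105) + 263478)) - 39194 = (201068 + (10185 + 263478)) - 39194 = (201068 + 273663) - 39194 = 474731 - 39194 = 435537)
(a + Z(-32, r)) + w(149, 1603) = (435537 + (1376 - 32*(-1621)²)) + 1126 = (435537 + (1376 - 32*2627641)) + 1126 = (435537 + (1376 - 84084512)) + 1126 = (435537 - 84083136) + 1126 = -83647599 + 1126 = -83646473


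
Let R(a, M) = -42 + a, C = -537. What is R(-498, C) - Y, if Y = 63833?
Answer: -64373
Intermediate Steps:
R(-498, C) - Y = (-42 - 498) - 1*63833 = -540 - 63833 = -64373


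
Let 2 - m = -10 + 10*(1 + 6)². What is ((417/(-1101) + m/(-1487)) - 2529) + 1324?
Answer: -657634712/545729 ≈ -1205.1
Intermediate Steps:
m = -478 (m = 2 - (-10 + 10*(1 + 6)²) = 2 - (-10 + 10*7²) = 2 - (-10 + 10*49) = 2 - (-10 + 490) = 2 - 1*480 = 2 - 480 = -478)
((417/(-1101) + m/(-1487)) - 2529) + 1324 = ((417/(-1101) - 478/(-1487)) - 2529) + 1324 = ((417*(-1/1101) - 478*(-1/1487)) - 2529) + 1324 = ((-139/367 + 478/1487) - 2529) + 1324 = (-31267/545729 - 2529) + 1324 = -1380179908/545729 + 1324 = -657634712/545729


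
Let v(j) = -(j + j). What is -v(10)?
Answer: 20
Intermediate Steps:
v(j) = -2*j
-v(10) = -(-2)*10 = -1*(-20) = 20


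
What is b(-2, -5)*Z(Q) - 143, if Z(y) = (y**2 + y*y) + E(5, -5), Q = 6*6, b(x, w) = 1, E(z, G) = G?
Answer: 2444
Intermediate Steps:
Q = 36
Z(y) = -5 + 2*y**2 (Z(y) = (y**2 + y*y) - 5 = (y**2 + y**2) - 5 = 2*y**2 - 5 = -5 + 2*y**2)
b(-2, -5)*Z(Q) - 143 = 1*(-5 + 2*36**2) - 143 = 1*(-5 + 2*1296) - 143 = 1*(-5 + 2592) - 143 = 1*2587 - 143 = 2587 - 143 = 2444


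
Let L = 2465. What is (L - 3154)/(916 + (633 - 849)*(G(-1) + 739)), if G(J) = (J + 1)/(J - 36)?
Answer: 689/158708 ≈ 0.0043413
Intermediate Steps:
G(J) = (1 + J)/(-36 + J)
(L - 3154)/(916 + (633 - 849)*(G(-1) + 739)) = (2465 - 3154)/(916 + (633 - 849)*((1 - 1)/(-36 - 1) + 739)) = -689/(916 - 216*(0/(-37) + 739)) = -689/(916 - 216*(-1/37*0 + 739)) = -689/(916 - 216*(0 + 739)) = -689/(916 - 216*739) = -689/(916 - 159624) = -689/(-158708) = -689*(-1/158708) = 689/158708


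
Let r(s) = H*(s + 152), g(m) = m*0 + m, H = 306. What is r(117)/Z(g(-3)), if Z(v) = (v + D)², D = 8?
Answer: 82314/25 ≈ 3292.6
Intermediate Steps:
g(m) = m (g(m) = 0 + m = m)
r(s) = 46512 + 306*s (r(s) = 306*(s + 152) = 306*(152 + s) = 46512 + 306*s)
Z(v) = (8 + v)² (Z(v) = (v + 8)² = (8 + v)²)
r(117)/Z(g(-3)) = (46512 + 306*117)/((8 - 3)²) = (46512 + 35802)/(5²) = 82314/25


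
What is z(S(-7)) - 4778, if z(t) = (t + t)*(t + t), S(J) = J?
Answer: -4582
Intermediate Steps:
z(t) = 4*t² (z(t) = (2*t)*(2*t) = 4*t²)
z(S(-7)) - 4778 = 4*(-7)² - 4778 = 4*49 - 4778 = 196 - 4778 = -4582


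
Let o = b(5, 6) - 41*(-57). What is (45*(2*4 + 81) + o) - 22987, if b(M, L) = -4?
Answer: -16649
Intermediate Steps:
o = 2333 (o = -4 - 41*(-57) = -4 + 2337 = 2333)
(45*(2*4 + 81) + o) - 22987 = (45*(2*4 + 81) + 2333) - 22987 = (45*(8 + 81) + 2333) - 22987 = (45*89 + 2333) - 22987 = (4005 + 2333) - 22987 = 6338 - 22987 = -16649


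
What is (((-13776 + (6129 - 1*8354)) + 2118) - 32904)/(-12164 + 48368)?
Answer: -46787/36204 ≈ -1.2923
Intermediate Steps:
(((-13776 + (6129 - 1*8354)) + 2118) - 32904)/(-12164 + 48368) = (((-13776 + (6129 - 8354)) + 2118) - 32904)/36204 = (((-13776 - 2225) + 2118) - 32904)*(1/36204) = ((-16001 + 2118) - 32904)*(1/36204) = (-13883 - 32904)*(1/36204) = -46787*1/36204 = -46787/36204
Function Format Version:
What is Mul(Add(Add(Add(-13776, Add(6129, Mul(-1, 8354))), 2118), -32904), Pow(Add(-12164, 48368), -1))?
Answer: Rational(-46787, 36204) ≈ -1.2923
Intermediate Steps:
Mul(Add(Add(Add(-13776, Add(6129, Mul(-1, 8354))), 2118), -32904), Pow(Add(-12164, 48368), -1)) = Mul(Add(Add(Add(-13776, Add(6129, -8354)), 2118), -32904), Pow(36204, -1)) = Mul(Add(Add(Add(-13776, -2225), 2118), -32904), Rational(1, 36204)) = Mul(Add(Add(-16001, 2118), -32904), Rational(1, 36204)) = Mul(Add(-13883, -32904), Rational(1, 36204)) = Mul(-46787, Rational(1, 36204)) = Rational(-46787, 36204)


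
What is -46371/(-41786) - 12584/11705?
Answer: 16937531/489105130 ≈ 0.034630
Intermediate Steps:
-46371/(-41786) - 12584/11705 = -46371*(-1/41786) - 12584*1/11705 = 46371/41786 - 12584/11705 = 16937531/489105130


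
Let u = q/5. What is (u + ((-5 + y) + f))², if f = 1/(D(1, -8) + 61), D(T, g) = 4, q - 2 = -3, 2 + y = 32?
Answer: 2601769/4225 ≈ 615.80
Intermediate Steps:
y = 30 (y = -2 + 32 = 30)
q = -1 (q = 2 - 3 = -1)
f = 1/65 (f = 1/(4 + 61) = 1/65 ≈ 0.015385)
u = -⅕ (u = -1/5 = -1*⅕ = -⅕ ≈ -0.20000)
(u + ((-5 + y) + f))² = (-⅕ + ((-5 + 30) + 1/65))² = (-⅕ + (25 + 1/65))² = (-⅕ + 1626/65)² = (1613/65)² = 2601769/4225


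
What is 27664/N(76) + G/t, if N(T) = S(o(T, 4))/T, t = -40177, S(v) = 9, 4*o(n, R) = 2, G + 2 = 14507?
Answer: 84470565583/361593 ≈ 2.3361e+5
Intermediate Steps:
G = 14505 (G = -2 + 14507 = 14505)
o(n, R) = ½ (o(n, R) = (¼)*2 = ½)
N(T) = 9/T
27664/N(76) + G/t = 27664/((9/76)) + 14505/(-40177) = 27664/((9*(1/76))) + 14505*(-1/40177) = 27664/(9/76) - 14505/40177 = 27664*(76/9) - 14505/40177 = 2102464/9 - 14505/40177 = 84470565583/361593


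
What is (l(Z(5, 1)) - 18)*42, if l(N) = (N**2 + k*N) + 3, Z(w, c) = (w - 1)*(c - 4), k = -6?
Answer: 8442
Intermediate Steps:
Z(w, c) = (-1 + w)*(-4 + c)
l(N) = 3 + N**2 - 6*N (l(N) = (N**2 - 6*N) + 3 = 3 + N**2 - 6*N)
(l(Z(5, 1)) - 18)*42 = ((3 + (4 - 1*1 - 4*5 + 1*5)**2 - 6*(4 - 1*1 - 4*5 + 1*5)) - 18)*42 = ((3 + (4 - 1 - 20 + 5)**2 - 6*(4 - 1 - 20 + 5)) - 18)*42 = ((3 + (-12)**2 - 6*(-12)) - 18)*42 = ((3 + 144 + 72) - 18)*42 = (219 - 18)*42 = 201*42 = 8442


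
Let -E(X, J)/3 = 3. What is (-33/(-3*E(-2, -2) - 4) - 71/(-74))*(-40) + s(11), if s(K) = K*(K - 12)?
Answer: 6819/851 ≈ 8.0129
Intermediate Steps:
E(X, J) = -9 (E(X, J) = -3*3 = -9)
s(K) = K*(-12 + K)
(-33/(-3*E(-2, -2) - 4) - 71/(-74))*(-40) + s(11) = (-33/(-3*(-9) - 4) - 71/(-74))*(-40) + 11*(-12 + 11) = (-33/(27 - 4) - 71*(-1/74))*(-40) + 11*(-1) = (-33/23 + 71/74)*(-40) - 11 = -809/1702*(-40) - 11 = 16180/851 - 11 = 6819/851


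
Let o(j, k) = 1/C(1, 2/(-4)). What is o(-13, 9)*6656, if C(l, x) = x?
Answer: -13312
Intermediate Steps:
o(j, k) = -2 (o(j, k) = 1/(2/(-4)) = 1/(2*(-¼)) = 1/(-½) = -2)
o(-13, 9)*6656 = -2*6656 = -13312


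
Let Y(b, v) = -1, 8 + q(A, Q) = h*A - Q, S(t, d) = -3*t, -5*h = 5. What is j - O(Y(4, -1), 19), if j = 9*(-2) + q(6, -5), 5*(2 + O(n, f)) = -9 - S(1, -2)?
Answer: -119/5 ≈ -23.800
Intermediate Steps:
h = -1 (h = -⅕*5 = -1)
q(A, Q) = -8 - A - Q (q(A, Q) = -8 + (-A - Q) = -8 - A - Q)
O(n, f) = -16/5 (O(n, f) = -2 + (-9 - (-3))/5 = -2 + (-9 - 1*(-3))/5 = -2 + (-9 + 3)/5 = -2 + (⅕)*(-6) = -2 - 6/5 = -16/5)
j = -27 (j = 9*(-2) + (-8 - 1*6 - 1*(-5)) = -18 + (-8 - 6 + 5) = -18 - 9 = -27)
j - O(Y(4, -1), 19) = -27 - 1*(-16/5) = -27 + 16/5 = -119/5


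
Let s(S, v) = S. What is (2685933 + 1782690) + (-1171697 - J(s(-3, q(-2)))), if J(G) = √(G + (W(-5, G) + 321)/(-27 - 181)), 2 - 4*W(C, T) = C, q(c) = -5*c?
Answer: 3296926 - I*√49231/104 ≈ 3.2969e+6 - 2.1335*I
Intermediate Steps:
W(C, T) = ½ - C/4
J(G) = √(-1291/832 + G) (J(G) = √(G + ((½ - ¼*(-5)) + 321)/(-27 - 181)) = √(G + ((½ + 5/4) + 321)/(-208)) = √(G + (7/4 + 321)*(-1/208)) = √(G + (1291/4)*(-1/208)) = √(G - 1291/832) = √(-1291/832 + G))
(2685933 + 1782690) + (-1171697 - J(s(-3, q(-2)))) = (2685933 + 1782690) + (-1171697 - √(-16783 + 10816*(-3))/104) = 4468623 + (-1171697 - √(-16783 - 32448)/104) = 4468623 + (-1171697 - √(-49231)/104) = 4468623 + (-1171697 - I*√49231/104) = 3296926 - I*√49231/104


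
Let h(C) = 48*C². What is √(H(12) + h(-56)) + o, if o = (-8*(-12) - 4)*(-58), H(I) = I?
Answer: -5336 + 2*√37635 ≈ -4948.0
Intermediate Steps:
o = -5336 (o = (96 - 4)*(-58) = 92*(-58) = -5336)
√(H(12) + h(-56)) + o = √(12 + 48*(-56)²) - 5336 = √(12 + 48*3136) - 5336 = √(12 + 150528) - 5336 = √150540 - 5336 = 2*√37635 - 5336 = -5336 + 2*√37635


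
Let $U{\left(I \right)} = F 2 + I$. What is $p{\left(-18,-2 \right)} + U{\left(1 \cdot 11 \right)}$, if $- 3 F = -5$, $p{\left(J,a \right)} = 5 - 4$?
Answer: $\frac{46}{3} \approx 15.333$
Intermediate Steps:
$p{\left(J,a \right)} = 1$
$F = \frac{5}{3}$ ($F = \left(- \frac{1}{3}\right) \left(-5\right) = \frac{5}{3} \approx 1.6667$)
$U{\left(I \right)} = \frac{10}{3} + I$ ($U{\left(I \right)} = \frac{5}{3} \cdot 2 + I = \frac{10}{3} + I$)
$p{\left(-18,-2 \right)} + U{\left(1 \cdot 11 \right)} = 1 + \left(\frac{10}{3} + 1 \cdot 11\right) = 1 + \left(\frac{10}{3} + 11\right) = 1 + \frac{43}{3} = \frac{46}{3}$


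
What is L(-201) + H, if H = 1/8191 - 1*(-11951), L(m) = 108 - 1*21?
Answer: 98603259/8191 ≈ 12038.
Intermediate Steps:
L(m) = 87 (L(m) = 108 - 21 = 87)
H = 97890642/8191 (H = 1/8191 + 11951 = 97890642/8191 ≈ 11951.)
L(-201) + H = 87 + 97890642/8191 = 98603259/8191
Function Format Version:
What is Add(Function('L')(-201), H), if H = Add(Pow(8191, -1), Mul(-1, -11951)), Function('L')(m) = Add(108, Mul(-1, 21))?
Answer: Rational(98603259, 8191) ≈ 12038.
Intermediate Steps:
Function('L')(m) = 87 (Function('L')(m) = Add(108, -21) = 87)
H = Rational(97890642, 8191) (H = Add(Rational(1, 8191), 11951) = Rational(97890642, 8191) ≈ 11951.)
Add(Function('L')(-201), H) = Add(87, Rational(97890642, 8191)) = Rational(98603259, 8191)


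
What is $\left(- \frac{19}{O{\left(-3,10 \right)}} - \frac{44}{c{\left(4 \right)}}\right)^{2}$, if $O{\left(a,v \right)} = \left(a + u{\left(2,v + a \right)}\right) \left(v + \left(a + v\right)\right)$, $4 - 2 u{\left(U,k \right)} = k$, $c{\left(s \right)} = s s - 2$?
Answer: $\frac{9610000}{1147041} \approx 8.3781$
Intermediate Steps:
$c{\left(s \right)} = -2 + s^{2}$ ($c{\left(s \right)} = s^{2} - 2 = -2 + s^{2}$)
$u{\left(U,k \right)} = 2 - \frac{k}{2}$
$O{\left(a,v \right)} = \left(a + 2 v\right) \left(2 + \frac{a}{2} - \frac{v}{2}\right)$ ($O{\left(a,v \right)} = \left(a - \left(-2 + \frac{v + a}{2}\right)\right) \left(v + \left(a + v\right)\right) = \left(a - \left(-2 + \frac{a + v}{2}\right)\right) \left(a + 2 v\right) = \left(a - \left(-2 + \frac{a}{2} + \frac{v}{2}\right)\right) \left(a + 2 v\right) = \left(2 + \frac{a}{2} - \frac{v}{2}\right) \left(a + 2 v\right) = \left(a + 2 v\right) \left(2 + \frac{a}{2} - \frac{v}{2}\right)$)
$\left(- \frac{19}{O{\left(-3,10 \right)}} - \frac{44}{c{\left(4 \right)}}\right)^{2} = \left(- \frac{19}{\frac{\left(-3\right)^{2}}{2} - 10^{2} + 2 \left(-3\right) + 4 \cdot 10 + \frac{1}{2} \left(-3\right) 10} - \frac{44}{-2 + 4^{2}}\right)^{2} = \left(- \frac{19}{\frac{1}{2} \cdot 9 - 100 - 6 + 40 - 15} - \frac{44}{-2 + 16}\right)^{2} = \left(- \frac{19}{\frac{9}{2} - 100 - 6 + 40 - 15} - \frac{44}{14}\right)^{2} = \left(- \frac{19}{- \frac{153}{2}} - \frac{22}{7}\right)^{2} = \left(\left(-19\right) \left(- \frac{2}{153}\right) - \frac{22}{7}\right)^{2} = \left(\frac{38}{153} - \frac{22}{7}\right)^{2} = \left(- \frac{3100}{1071}\right)^{2} = \frac{9610000}{1147041}$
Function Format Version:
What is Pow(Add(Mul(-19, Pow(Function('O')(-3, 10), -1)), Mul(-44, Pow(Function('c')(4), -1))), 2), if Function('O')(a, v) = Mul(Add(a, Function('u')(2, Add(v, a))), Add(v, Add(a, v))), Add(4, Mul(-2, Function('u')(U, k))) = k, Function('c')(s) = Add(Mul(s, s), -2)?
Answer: Rational(9610000, 1147041) ≈ 8.3781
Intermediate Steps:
Function('c')(s) = Add(-2, Pow(s, 2)) (Function('c')(s) = Add(Pow(s, 2), -2) = Add(-2, Pow(s, 2)))
Function('u')(U, k) = Add(2, Mul(Rational(-1, 2), k))
Function('O')(a, v) = Mul(Add(a, Mul(2, v)), Add(2, Mul(Rational(1, 2), a), Mul(Rational(-1, 2), v))) (Function('O')(a, v) = Mul(Add(a, Add(2, Mul(Rational(-1, 2), Add(v, a)))), Add(v, Add(a, v))) = Mul(Add(a, Add(2, Mul(Rational(-1, 2), Add(a, v)))), Add(a, Mul(2, v))) = Mul(Add(a, Add(2, Add(Mul(Rational(-1, 2), a), Mul(Rational(-1, 2), v)))), Add(a, Mul(2, v))) = Mul(Add(a, Add(2, Mul(Rational(-1, 2), a), Mul(Rational(-1, 2), v))), Add(a, Mul(2, v))) = Mul(Add(2, Mul(Rational(1, 2), a), Mul(Rational(-1, 2), v)), Add(a, Mul(2, v))) = Mul(Add(a, Mul(2, v)), Add(2, Mul(Rational(1, 2), a), Mul(Rational(-1, 2), v))))
Pow(Add(Mul(-19, Pow(Function('O')(-3, 10), -1)), Mul(-44, Pow(Function('c')(4), -1))), 2) = Pow(Add(Mul(-19, Pow(Add(Mul(Rational(1, 2), Pow(-3, 2)), Mul(-1, Pow(10, 2)), Mul(2, -3), Mul(4, 10), Mul(Rational(1, 2), -3, 10)), -1)), Mul(-44, Pow(Add(-2, Pow(4, 2)), -1))), 2) = Pow(Add(Mul(-19, Pow(Add(Mul(Rational(1, 2), 9), Mul(-1, 100), -6, 40, -15), -1)), Mul(-44, Pow(Add(-2, 16), -1))), 2) = Pow(Add(Mul(-19, Pow(Add(Rational(9, 2), -100, -6, 40, -15), -1)), Mul(-44, Pow(14, -1))), 2) = Pow(Add(Mul(-19, Pow(Rational(-153, 2), -1)), Mul(-44, Rational(1, 14))), 2) = Pow(Add(Mul(-19, Rational(-2, 153)), Rational(-22, 7)), 2) = Pow(Add(Rational(38, 153), Rational(-22, 7)), 2) = Pow(Rational(-3100, 1071), 2) = Rational(9610000, 1147041)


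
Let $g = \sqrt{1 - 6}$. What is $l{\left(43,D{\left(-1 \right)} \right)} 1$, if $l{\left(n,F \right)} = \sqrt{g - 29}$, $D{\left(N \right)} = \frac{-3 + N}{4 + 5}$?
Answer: $\sqrt{-29 + i \sqrt{5}} \approx 0.20746 + 5.3892 i$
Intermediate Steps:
$g = i \sqrt{5}$ ($g = \sqrt{-5} = i \sqrt{5} \approx 2.2361 i$)
$D{\left(N \right)} = - \frac{1}{3} + \frac{N}{9}$ ($D{\left(N \right)} = \frac{-3 + N}{9} = \left(-3 + N\right) \frac{1}{9} = - \frac{1}{3} + \frac{N}{9}$)
$l{\left(n,F \right)} = \sqrt{-29 + i \sqrt{5}}$ ($l{\left(n,F \right)} = \sqrt{i \sqrt{5} - 29} = \sqrt{-29 + i \sqrt{5}}$)
$l{\left(43,D{\left(-1 \right)} \right)} 1 = \sqrt{-29 + i \sqrt{5}} \cdot 1 = \sqrt{-29 + i \sqrt{5}}$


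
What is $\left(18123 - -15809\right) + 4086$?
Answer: $38018$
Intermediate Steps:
$\left(18123 - -15809\right) + 4086 = \left(18123 + 15809\right) + 4086 = 33932 + 4086 = 38018$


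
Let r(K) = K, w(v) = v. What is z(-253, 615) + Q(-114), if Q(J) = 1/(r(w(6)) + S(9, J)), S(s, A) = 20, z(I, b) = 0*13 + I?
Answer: -6577/26 ≈ -252.96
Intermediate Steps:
z(I, b) = I (z(I, b) = 0 + I = I)
Q(J) = 1/26 (Q(J) = 1/(6 + 20) = 1/26)
z(-253, 615) + Q(-114) = -253 + 1/26 = -6577/26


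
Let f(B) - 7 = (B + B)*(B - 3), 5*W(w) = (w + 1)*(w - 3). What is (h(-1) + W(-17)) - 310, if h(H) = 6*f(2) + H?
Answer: -229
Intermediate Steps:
W(w) = (1 + w)*(-3 + w)/5 (W(w) = ((w + 1)*(w - 3))/5 = ((1 + w)*(-3 + w))/5 = (1 + w)*(-3 + w)/5)
f(B) = 7 + 2*B*(-3 + B) (f(B) = 7 + (B + B)*(B - 3) = 7 + (2*B)*(-3 + B) = 7 + 2*B*(-3 + B))
h(H) = 18 + H (h(H) = 6*(7 - 6*2 + 2*2²) + H = 6*(7 - 12 + 2*4) + H = 6*(7 - 12 + 8) + H = 6*3 + H = 18 + H)
(h(-1) + W(-17)) - 310 = ((18 - 1) + (-⅗ - ⅖*(-17) + (⅕)*(-17)²)) - 310 = (17 + (-⅗ + 34/5 + (⅕)*289)) - 310 = (17 + (-⅗ + 34/5 + 289/5)) - 310 = (17 + 64) - 310 = 81 - 310 = -229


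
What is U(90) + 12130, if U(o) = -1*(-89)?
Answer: 12219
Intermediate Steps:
U(o) = 89
U(90) + 12130 = 89 + 12130 = 12219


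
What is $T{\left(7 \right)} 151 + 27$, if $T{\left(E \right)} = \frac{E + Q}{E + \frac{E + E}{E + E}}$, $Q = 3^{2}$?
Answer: $329$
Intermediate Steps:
$Q = 9$
$T{\left(E \right)} = \frac{9 + E}{1 + E}$ ($T{\left(E \right)} = \frac{E + 9}{E + \frac{E + E}{E + E}} = \frac{9 + E}{E + \frac{2 E}{2 E}} = \frac{9 + E}{E + 2 E \frac{1}{2 E}} = \frac{9 + E}{E + 1} = \frac{9 + E}{1 + E}$)
$T{\left(7 \right)} 151 + 27 = \frac{9 + 7}{1 + 7} \cdot 151 + 27 = \frac{1}{8} \cdot 16 \cdot 151 + 27 = 2 \cdot 151 + 27 = 302 + 27 = 329$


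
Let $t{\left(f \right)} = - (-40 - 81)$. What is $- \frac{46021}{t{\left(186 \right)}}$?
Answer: $- \frac{46021}{121} \approx -380.34$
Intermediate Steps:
$t{\left(f \right)} = 121$ ($t{\left(f \right)} = \left(-1\right) \left(-121\right) = 121$)
$- \frac{46021}{t{\left(186 \right)}} = - \frac{46021}{121}$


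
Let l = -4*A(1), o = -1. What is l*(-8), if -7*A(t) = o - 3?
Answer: 128/7 ≈ 18.286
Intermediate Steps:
A(t) = 4/7 (A(t) = -(-1 - 3)/7 = -1/7*(-4) = 4/7)
l = -16/7 (l = -4*4/7 = -16/7 ≈ -2.2857)
l*(-8) = -16/7*(-8) = 128/7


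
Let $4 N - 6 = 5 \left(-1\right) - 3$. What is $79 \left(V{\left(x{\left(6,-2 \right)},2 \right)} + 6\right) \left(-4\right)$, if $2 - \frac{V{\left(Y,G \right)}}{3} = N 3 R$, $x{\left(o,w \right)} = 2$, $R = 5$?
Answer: $-10902$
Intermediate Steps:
$N = - \frac{1}{2}$ ($N = \frac{3}{2} + \frac{5 \left(-1\right) - 3}{4} = \frac{3}{2} + \frac{-5 - 3}{4} = \frac{3}{2} + \frac{1}{4} \left(-8\right) = \frac{3}{2} - 2 = - \frac{1}{2} \approx -0.5$)
$V{\left(Y,G \right)} = \frac{57}{2}$ ($V{\left(Y,G \right)} = 6 - 3 \left(- \frac{1}{2}\right) 3 \cdot 5 = 6 - 3 \left(\left(- \frac{3}{2}\right) 5\right) = 6 - - \frac{45}{2} = 6 + \frac{45}{2} = \frac{57}{2}$)
$79 \left(V{\left(x{\left(6,-2 \right)},2 \right)} + 6\right) \left(-4\right) = 79 \left(\frac{57}{2} + 6\right) \left(-4\right) = 79 \cdot \frac{69}{2} \left(-4\right) = 79 \left(-138\right) = -10902$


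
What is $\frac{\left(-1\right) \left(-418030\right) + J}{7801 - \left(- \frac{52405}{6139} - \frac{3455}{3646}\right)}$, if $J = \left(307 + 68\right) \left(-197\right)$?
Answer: $\frac{7703150469070}{174820454869} \approx 44.063$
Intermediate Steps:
$J = -73875$ ($J = 375 \left(-197\right) = -73875$)
$\frac{\left(-1\right) \left(-418030\right) + J}{7801 - \left(- \frac{52405}{6139} - \frac{3455}{3646}\right)} = \frac{\left(-1\right) \left(-418030\right) - 73875}{7801 - \left(- \frac{52405}{6139} - \frac{3455}{3646}\right)} = \frac{418030 - 73875}{7801 - - \frac{212278875}{22382794}} = \frac{344155}{7801 + \left(\frac{52405}{6139} + \frac{3455}{3646}\right)} = \frac{344155}{7801 + \frac{212278875}{22382794}} = \frac{344155}{\frac{174820454869}{22382794}} = 344155 \cdot \frac{22382794}{174820454869} = \frac{7703150469070}{174820454869}$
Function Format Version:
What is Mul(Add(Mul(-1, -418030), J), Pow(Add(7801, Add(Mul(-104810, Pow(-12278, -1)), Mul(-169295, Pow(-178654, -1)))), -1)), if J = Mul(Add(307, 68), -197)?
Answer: Rational(7703150469070, 174820454869) ≈ 44.063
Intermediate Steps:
J = -73875 (J = Mul(375, -197) = -73875)
Mul(Add(Mul(-1, -418030), J), Pow(Add(7801, Add(Mul(-104810, Pow(-12278, -1)), Mul(-169295, Pow(-178654, -1)))), -1)) = Mul(Add(Mul(-1, -418030), -73875), Pow(Add(7801, Add(Mul(-104810, Pow(-12278, -1)), Mul(-169295, Pow(-178654, -1)))), -1)) = Mul(Add(418030, -73875), Pow(Add(7801, Add(Mul(-104810, Rational(-1, 12278)), Mul(-169295, Rational(-1, 178654)))), -1)) = Mul(344155, Pow(Add(7801, Add(Rational(52405, 6139), Rational(3455, 3646))), -1)) = Mul(344155, Pow(Add(7801, Rational(212278875, 22382794)), -1)) = Mul(344155, Pow(Rational(174820454869, 22382794), -1)) = Mul(344155, Rational(22382794, 174820454869)) = Rational(7703150469070, 174820454869)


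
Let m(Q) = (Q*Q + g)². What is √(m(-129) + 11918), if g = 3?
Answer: √277034654 ≈ 16644.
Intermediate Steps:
m(Q) = (3 + Q²)² (m(Q) = (Q*Q + 3)² = (Q² + 3)² = (3 + Q²)²)
√(m(-129) + 11918) = √((3 + (-129)²)² + 11918) = √((3 + 16641)² + 11918) = √(16644² + 11918) = √(277022736 + 11918) = √277034654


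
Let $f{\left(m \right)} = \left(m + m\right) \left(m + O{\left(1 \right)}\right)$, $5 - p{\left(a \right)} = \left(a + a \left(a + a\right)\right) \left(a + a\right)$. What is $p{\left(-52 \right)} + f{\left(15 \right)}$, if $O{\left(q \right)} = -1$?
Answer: $557449$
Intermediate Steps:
$p{\left(a \right)} = 5 - 2 a \left(a + 2 a^{2}\right)$ ($p{\left(a \right)} = 5 - \left(a + a \left(a + a\right)\right) \left(a + a\right) = 5 - \left(a + a 2 a\right) 2 a = 5 - \left(a + 2 a^{2}\right) 2 a = 5 - 2 a \left(a + 2 a^{2}\right)$)
$f{\left(m \right)} = 2 m \left(-1 + m\right)$ ($f{\left(m \right)} = \left(m + m\right) \left(m - 1\right) = 2 m \left(-1 + m\right)$)
$p{\left(-52 \right)} + f{\left(15 \right)} = \left(5 - 4 \left(-52\right)^{3} - 2 \left(-52\right)^{2}\right) + 2 \cdot 15 \left(-1 + 15\right) = \left(5 - -562432 - 5408\right) + 2 \cdot 15 \cdot 14 = \left(5 + 562432 - 5408\right) + 420 = 557029 + 420 = 557449$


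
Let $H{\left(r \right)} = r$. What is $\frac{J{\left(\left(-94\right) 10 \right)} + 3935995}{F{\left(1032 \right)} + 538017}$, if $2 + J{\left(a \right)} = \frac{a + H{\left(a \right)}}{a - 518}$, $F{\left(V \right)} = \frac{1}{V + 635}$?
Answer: $\frac{4783189508279}{653821393860} \approx 7.3157$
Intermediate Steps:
$F{\left(V \right)} = \frac{1}{635 + V}$
$J{\left(a \right)} = -2 + \frac{2 a}{-518 + a}$ ($J{\left(a \right)} = -2 + \frac{a + a}{a - 518} = -2 + \frac{2 a}{-518 + a}$)
$\frac{J{\left(\left(-94\right) 10 \right)} + 3935995}{F{\left(1032 \right)} + 538017} = \frac{\frac{1036}{-518 - 940} + 3935995}{\frac{1}{635 + 1032} + 538017} = \frac{\frac{1036}{-518 - 940} + 3935995}{\frac{1}{1667} + 538017} = \frac{\frac{1036}{-1458} + 3935995}{\frac{1}{1667} + 538017} = \frac{1036 \left(- \frac{1}{1458}\right) + 3935995}{\frac{896874340}{1667}} = \left(- \frac{518}{729} + 3935995\right) \frac{1667}{896874340} = \frac{2869339837}{729} \cdot \frac{1667}{896874340} = \frac{4783189508279}{653821393860}$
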